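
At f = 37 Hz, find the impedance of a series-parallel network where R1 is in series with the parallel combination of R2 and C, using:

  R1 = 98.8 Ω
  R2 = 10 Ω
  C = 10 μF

Step 1 — Angular frequency: ω = 2π·f = 2π·37 = 232.5 rad/s.
Step 2 — Component impedances:
  R1: Z = R = 98.8 Ω
  R2: Z = R = 10 Ω
  C: Z = 1/(jωC) = -j/(ω·C) = 0 - j430.1 Ω
Step 3 — Parallel branch: R2 || C = 1/(1/R2 + 1/C) = 9.995 - j0.2324 Ω.
Step 4 — Series with R1: Z_total = R1 + (R2 || C) = 108.8 - j0.2324 Ω = 108.8∠-0.1° Ω.

Z = 108.8 - j0.2324 Ω = 108.8∠-0.1° Ω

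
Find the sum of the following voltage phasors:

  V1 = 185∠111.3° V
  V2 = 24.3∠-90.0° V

Step 1 — Convert each phasor to rectangular form:
  V1 = 185·(cos(111.3°) + j·sin(111.3°)) = -67.2 + j172.4 V
  V2 = 24.3·(cos(-90.0°) + j·sin(-90.0°)) = 0 - j24.3 V
Step 2 — Sum components: V_total = -67.2 + j148.1 V.
Step 3 — Convert to polar: |V_total| = 162.6 V, ∠V_total = 114.4°.

V_total = 162.6∠114.4° V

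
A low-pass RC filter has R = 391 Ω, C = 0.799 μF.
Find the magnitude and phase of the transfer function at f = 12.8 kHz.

Step 1 — Angular frequency: ω = 2π·1.28e+04 = 8.042e+04 rad/s.
Step 2 — Transfer function: H(jω) = 1/(1 + jωRC).
Step 3 — Denominator: 1 + jωRC = 1 + j·8.042e+04·391·7.99e-07 = 1 + j25.13.
Step 4 — H = 0.001582 - j0.03974.
Step 5 — Magnitude: |H| = 0.03977 (-28.0 dB); phase: φ = -87.7°.

|H| = 0.03977 (-28.0 dB), φ = -87.7°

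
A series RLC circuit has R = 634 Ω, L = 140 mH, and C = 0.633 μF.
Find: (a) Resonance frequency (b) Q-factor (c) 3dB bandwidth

Step 1 — Resonance: ω₀ = 1/√(LC) = 1/√(0.14·6.33e-07) = 3359 rad/s.
Step 2 — f₀ = ω₀/(2π) = 534.6 Hz.
Step 3 — Series Q: Q = ω₀L/R = 3359·0.14/634 = 0.7418.
Step 4 — Bandwidth: Δω = ω₀/Q = 4529 rad/s; BW = Δω/(2π) = 720.7 Hz.

(a) f₀ = 534.6 Hz  (b) Q = 0.7418  (c) BW = 720.7 Hz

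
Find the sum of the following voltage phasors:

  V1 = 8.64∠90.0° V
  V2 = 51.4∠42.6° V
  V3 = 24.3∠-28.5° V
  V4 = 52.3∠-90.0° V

Step 1 — Convert each phasor to rectangular form:
  V1 = 8.64·(cos(90.0°) + j·sin(90.0°)) = 0 + j8.64 V
  V2 = 51.4·(cos(42.6°) + j·sin(42.6°)) = 37.84 + j34.79 V
  V3 = 24.3·(cos(-28.5°) + j·sin(-28.5°)) = 21.36 - j11.59 V
  V4 = 52.3·(cos(-90.0°) + j·sin(-90.0°)) = 0 - j52.3 V
Step 2 — Sum components: V_total = 59.19 - j20.46 V.
Step 3 — Convert to polar: |V_total| = 62.63 V, ∠V_total = -19.1°.

V_total = 62.63∠-19.1° V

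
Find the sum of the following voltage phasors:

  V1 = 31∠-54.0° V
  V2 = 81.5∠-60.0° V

Step 1 — Convert each phasor to rectangular form:
  V1 = 31·(cos(-54.0°) + j·sin(-54.0°)) = 18.22 - j25.08 V
  V2 = 81.5·(cos(-60.0°) + j·sin(-60.0°)) = 40.75 - j70.58 V
Step 2 — Sum components: V_total = 58.97 - j95.66 V.
Step 3 — Convert to polar: |V_total| = 112.4 V, ∠V_total = -58.3°.

V_total = 112.4∠-58.3° V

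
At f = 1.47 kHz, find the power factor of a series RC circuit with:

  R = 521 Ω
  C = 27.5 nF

Step 1 — Angular frequency: ω = 2π·f = 2π·1470 = 9236 rad/s.
Step 2 — Component impedances:
  R: Z = R = 521 Ω
  C: Z = 1/(jωC) = -j/(ω·C) = 0 - j3937 Ω
Step 3 — Series combination: Z_total = R + C = 521 - j3937 Ω = 3971∠-82.5° Ω.
Step 4 — Power factor: PF = cos(φ) = Re(Z)/|Z| = 521/3971 = 0.1312.
Step 5 — Type: Im(Z) = -3937 ⇒ leading (phase φ = -82.5°).

PF = 0.1312 (leading, φ = -82.5°)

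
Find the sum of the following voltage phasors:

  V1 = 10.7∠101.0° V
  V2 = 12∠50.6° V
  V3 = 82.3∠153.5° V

Step 1 — Convert each phasor to rectangular form:
  V1 = 10.7·(cos(101.0°) + j·sin(101.0°)) = -2.042 + j10.5 V
  V2 = 12·(cos(50.6°) + j·sin(50.6°)) = 7.617 + j9.273 V
  V3 = 82.3·(cos(153.5°) + j·sin(153.5°)) = -73.65 + j36.72 V
Step 2 — Sum components: V_total = -68.08 + j56.5 V.
Step 3 — Convert to polar: |V_total| = 88.47 V, ∠V_total = 140.3°.

V_total = 88.47∠140.3° V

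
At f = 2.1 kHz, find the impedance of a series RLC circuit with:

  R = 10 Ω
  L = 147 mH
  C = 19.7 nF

Step 1 — Angular frequency: ω = 2π·f = 2π·2100 = 1.319e+04 rad/s.
Step 2 — Component impedances:
  R: Z = R = 10 Ω
  L: Z = jωL = j·1.319e+04·0.147 = 0 + j1940 Ω
  C: Z = 1/(jωC) = -j/(ω·C) = 0 - j3847 Ω
Step 3 — Series combination: Z_total = R + L + C = 10 - j1907 Ω = 1908∠-89.7° Ω.

Z = 10 - j1907 Ω = 1908∠-89.7° Ω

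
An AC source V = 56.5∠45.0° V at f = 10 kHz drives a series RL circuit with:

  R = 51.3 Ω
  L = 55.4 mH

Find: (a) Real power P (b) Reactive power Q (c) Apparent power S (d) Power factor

Step 1 — Angular frequency: ω = 2π·f = 2π·1e+04 = 6.283e+04 rad/s.
Step 2 — Component impedances:
  R: Z = R = 51.3 Ω
  L: Z = jωL = j·6.283e+04·0.0554 = 0 + j3481 Ω
Step 3 — Series combination: Z_total = R + L = 51.3 + j3481 Ω = 3481∠89.2° Ω.
Step 4 — Source phasor: V = 56.5∠45.0° V = 39.95 + j39.95 V.
Step 5 — Current: I = V / Z = 0.01164 - j0.01131 A = 0.01623∠-44.2° A.
Step 6 — Complex power: S = V·I* = 0.01351 + j0.9169 VA.
Step 7 — Real power: P = Re(S) = 0.01351 W.
Step 8 — Reactive power: Q = Im(S) = 0.9169 VAR.
Step 9 — Apparent power: |S| = 0.917 VA.
Step 10 — Power factor: PF = P/|S| = 0.01474 (lagging).

(a) P = 0.01351 W  (b) Q = 0.9169 VAR  (c) S = 0.917 VA  (d) PF = 0.01474 (lagging)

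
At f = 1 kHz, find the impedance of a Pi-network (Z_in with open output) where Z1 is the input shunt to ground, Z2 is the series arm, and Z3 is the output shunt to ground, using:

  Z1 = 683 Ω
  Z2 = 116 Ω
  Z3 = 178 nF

Step 1 — Angular frequency: ω = 2π·f = 2π·1000 = 6283 rad/s.
Step 2 — Component impedances:
  Z1: Z = R = 683 Ω
  Z2: Z = R = 116 Ω
  Z3: Z = 1/(jωC) = -j/(ω·C) = 0 - j894.1 Ω
Step 3 — With open output, the series arm Z2 and the output shunt Z3 appear in series to ground: Z2 + Z3 = 116 - j894.1 Ω.
Step 4 — Parallel with input shunt Z1: Z_in = Z1 || (Z2 + Z3) = 423.8 - j290.1 Ω = 513.6∠-34.4° Ω.

Z = 423.8 - j290.1 Ω = 513.6∠-34.4° Ω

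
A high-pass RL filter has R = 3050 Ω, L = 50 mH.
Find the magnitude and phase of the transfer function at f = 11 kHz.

Step 1 — Angular frequency: ω = 2π·1.1e+04 = 6.912e+04 rad/s.
Step 2 — Transfer function: H(jω) = jωL/(R + jωL).
Step 3 — Numerator jωL = j·3456; denominator R + jωL = 3050 + j3456.
Step 4 — H = 0.5621 + j0.4961.
Step 5 — Magnitude: |H| = 0.7498 (-2.5 dB); phase: φ = 41.4°.

|H| = 0.7498 (-2.5 dB), φ = 41.4°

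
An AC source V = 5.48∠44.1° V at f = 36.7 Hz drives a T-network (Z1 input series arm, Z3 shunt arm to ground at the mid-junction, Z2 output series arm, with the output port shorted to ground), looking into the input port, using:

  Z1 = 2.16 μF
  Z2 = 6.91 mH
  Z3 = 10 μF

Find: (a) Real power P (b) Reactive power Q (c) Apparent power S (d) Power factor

Step 1 — Angular frequency: ω = 2π·f = 2π·36.7 = 230.6 rad/s.
Step 2 — Component impedances:
  Z1: Z = 1/(jωC) = -j/(ω·C) = 0 - j2008 Ω
  Z2: Z = jωL = j·230.6·0.00691 = 0 + j1.593 Ω
  Z3: Z = 1/(jωC) = -j/(ω·C) = 0 - j433.7 Ω
Step 3 — With the output port shorted to ground, the output series arm Z2 runs from the junction to ground; the shunt arm Z3 also runs from the junction to ground. They appear in parallel: Z3 || Z2 = 0 + j1.599 Ω.
Step 4 — Series with input arm Z1: Z_in = Z1 + (Z3 || Z2) = 0 - j2006 Ω = 2006∠-90.0° Ω.
Step 5 — Source phasor: V = 5.48∠44.1° V = 3.935 + j3.814 V.
Step 6 — Current: I = V / Z = -0.001901 + j0.001962 A = 0.002732∠134.1° A.
Step 7 — Complex power: S = V·I* = 0 - j0.01497 VA.
Step 8 — Real power: P = Re(S) = 0 W.
Step 9 — Reactive power: Q = Im(S) = -0.01497 VAR.
Step 10 — Apparent power: |S| = 0.01497 VA.
Step 11 — Power factor: PF = P/|S| = 0 (leading).

(a) P = 0 W  (b) Q = -0.01497 VAR  (c) S = 0.01497 VA  (d) PF = 0 (leading)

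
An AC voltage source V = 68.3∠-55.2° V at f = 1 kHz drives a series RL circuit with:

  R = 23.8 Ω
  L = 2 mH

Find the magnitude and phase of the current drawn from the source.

Step 1 — Angular frequency: ω = 2π·f = 2π·1000 = 6283 rad/s.
Step 2 — Component impedances:
  R: Z = R = 23.8 Ω
  L: Z = jωL = j·6283·0.002 = 0 + j12.57 Ω
Step 3 — Series combination: Z_total = R + L = 23.8 + j12.57 Ω = 26.91∠27.8° Ω.
Step 4 — Source phasor: V = 68.3∠-55.2° V = 38.98 - j56.08 V.
Step 5 — Ohm's law: I = V / Z_total = (38.98 - j56.08) / (23.8 + j12.57) = 0.3078 - j2.519 A.
Step 6 — Convert to polar: |I| = 2.538 A, ∠I = -83.0°.

I = 2.538∠-83.0° A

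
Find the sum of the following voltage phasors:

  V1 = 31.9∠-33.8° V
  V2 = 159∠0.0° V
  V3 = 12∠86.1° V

Step 1 — Convert each phasor to rectangular form:
  V1 = 31.9·(cos(-33.8°) + j·sin(-33.8°)) = 26.51 - j17.75 V
  V2 = 159·(cos(0.0°) + j·sin(0.0°)) = 159 V
  V3 = 12·(cos(86.1°) + j·sin(86.1°)) = 0.8162 + j11.97 V
Step 2 — Sum components: V_total = 186.3 - j5.774 V.
Step 3 — Convert to polar: |V_total| = 186.4 V, ∠V_total = -1.8°.

V_total = 186.4∠-1.8° V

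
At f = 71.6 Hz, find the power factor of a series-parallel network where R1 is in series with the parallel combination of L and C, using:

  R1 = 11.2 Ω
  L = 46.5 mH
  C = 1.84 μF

Step 1 — Angular frequency: ω = 2π·f = 2π·71.6 = 449.9 rad/s.
Step 2 — Component impedances:
  R1: Z = R = 11.2 Ω
  L: Z = jωL = j·449.9·0.0465 = 0 + j20.92 Ω
  C: Z = 1/(jωC) = -j/(ω·C) = 0 - j1208 Ω
Step 3 — Parallel branch: L || C = 1/(1/L + 1/C) = 0 + j21.29 Ω.
Step 4 — Series with R1: Z_total = R1 + (L || C) = 11.2 + j21.29 Ω = 24.05∠62.3° Ω.
Step 5 — Power factor: PF = cos(φ) = Re(Z)/|Z| = 11.2/24.054 = 0.4656.
Step 6 — Type: Im(Z) = 21.29 ⇒ lagging (phase φ = 62.3°).

PF = 0.4656 (lagging, φ = 62.3°)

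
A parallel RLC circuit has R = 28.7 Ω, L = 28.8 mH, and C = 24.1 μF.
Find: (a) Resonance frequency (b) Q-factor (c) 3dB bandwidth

Step 1 — Resonance: ω₀ = 1/√(LC) = 1/√(0.0288·2.41e-05) = 1200 rad/s.
Step 2 — f₀ = ω₀/(2π) = 191 Hz.
Step 3 — Parallel Q: Q = R/(ω₀L) = 28.7/(1200·0.0288) = 0.8302.
Step 4 — Bandwidth: Δω = ω₀/Q = 1446 rad/s; BW = Δω/(2π) = 230.1 Hz.

(a) f₀ = 191 Hz  (b) Q = 0.8302  (c) BW = 230.1 Hz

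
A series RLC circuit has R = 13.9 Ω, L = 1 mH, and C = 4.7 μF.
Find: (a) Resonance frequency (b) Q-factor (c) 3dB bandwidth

Step 1 — Resonance condition Im(Z)=0 gives ω₀ = 1/√(LC).
Step 2 — ω₀ = 1/√(0.001·4.7e-06) = 1.459e+04 rad/s.
Step 3 — f₀ = ω₀/(2π) = 2322 Hz.
Step 4 — Series Q: Q = ω₀L/R = 1.459e+04·0.001/13.9 = 1.049.
Step 5 — 3dB bandwidth: Δω = ω₀/Q = 1.39e+04 rad/s; BW = Δω/(2π) = 2212 Hz.

(a) f₀ = 2322 Hz  (b) Q = 1.049  (c) BW = 2212 Hz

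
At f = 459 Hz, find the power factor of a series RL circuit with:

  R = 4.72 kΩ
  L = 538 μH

Step 1 — Angular frequency: ω = 2π·f = 2π·459 = 2884 rad/s.
Step 2 — Component impedances:
  R: Z = R = 4720 Ω
  L: Z = jωL = j·2884·0.000538 = 0 + j1.552 Ω
Step 3 — Series combination: Z_total = R + L = 4720 + j1.552 Ω = 4720∠0.0° Ω.
Step 4 — Power factor: PF = cos(φ) = Re(Z)/|Z| = 4720/4720 = 1.
Step 5 — Type: Im(Z) = 1.552 ⇒ lagging (phase φ = 0.0°).

PF = 1 (lagging, φ = 0.0°)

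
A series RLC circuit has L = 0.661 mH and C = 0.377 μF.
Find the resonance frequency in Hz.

Step 1 — Resonance condition Im(Z)=0 gives ω₀ = 1/√(LC).
Step 2 — ω₀ = 1/√(0.000661·3.77e-07) = 6.335e+04 rad/s.
Step 3 — f₀ = ω₀/(2π) = 1.008e+04 Hz.

f₀ = 1.008e+04 Hz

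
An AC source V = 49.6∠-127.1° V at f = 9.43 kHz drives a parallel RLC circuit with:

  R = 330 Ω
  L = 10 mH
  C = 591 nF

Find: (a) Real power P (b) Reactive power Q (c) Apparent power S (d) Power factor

Step 1 — Angular frequency: ω = 2π·f = 2π·9430 = 5.925e+04 rad/s.
Step 2 — Component impedances:
  R: Z = R = 330 Ω
  L: Z = jωL = j·5.925e+04·0.01 = 0 + j592.5 Ω
  C: Z = 1/(jωC) = -j/(ω·C) = 0 - j28.56 Ω
Step 3 — Parallel combination: 1/Z_total = 1/R + 1/L + 1/C; Z_total = 2.706 - j29.76 Ω = 29.88∠-84.8° Ω.
Step 4 — Source phasor: V = 49.6∠-127.1° V = -29.92 - j39.56 V.
Step 5 — Current: I = V / Z = 1.228 - j1.117 A = 1.66∠-42.3° A.
Step 6 — Complex power: S = V·I* = 7.455 - j82 VA.
Step 7 — Real power: P = Re(S) = 7.455 W.
Step 8 — Reactive power: Q = Im(S) = -82 VAR.
Step 9 — Apparent power: |S| = 82.33 VA.
Step 10 — Power factor: PF = P/|S| = 0.09055 (leading).

(a) P = 7.455 W  (b) Q = -82 VAR  (c) S = 82.33 VA  (d) PF = 0.09055 (leading)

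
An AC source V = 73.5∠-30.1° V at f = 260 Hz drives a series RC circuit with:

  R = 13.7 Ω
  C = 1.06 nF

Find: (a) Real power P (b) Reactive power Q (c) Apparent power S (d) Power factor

Step 1 — Angular frequency: ω = 2π·f = 2π·260 = 1634 rad/s.
Step 2 — Component impedances:
  R: Z = R = 13.7 Ω
  C: Z = 1/(jωC) = -j/(ω·C) = 0 - j5.775e+05 Ω
Step 3 — Series combination: Z_total = R + C = 13.7 - j5.775e+05 Ω = 5.775e+05∠-90.0° Ω.
Step 4 — Source phasor: V = 73.5∠-30.1° V = 63.59 - j36.86 V.
Step 5 — Current: I = V / Z = 6.383e-05 + j0.0001101 A = 0.0001273∠59.9° A.
Step 6 — Complex power: S = V·I* = 2.219e-07 - j0.009355 VA.
Step 7 — Real power: P = Re(S) = 2.219e-07 W.
Step 8 — Reactive power: Q = Im(S) = -0.009355 VAR.
Step 9 — Apparent power: |S| = 0.009355 VA.
Step 10 — Power factor: PF = P/|S| = 2.372e-05 (leading).

(a) P = 2.219e-07 W  (b) Q = -0.009355 VAR  (c) S = 0.009355 VA  (d) PF = 2.372e-05 (leading)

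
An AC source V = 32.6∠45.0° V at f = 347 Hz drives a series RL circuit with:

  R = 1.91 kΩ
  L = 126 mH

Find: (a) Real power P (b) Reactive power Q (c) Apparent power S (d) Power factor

Step 1 — Angular frequency: ω = 2π·f = 2π·347 = 2180 rad/s.
Step 2 — Component impedances:
  R: Z = R = 1910 Ω
  L: Z = jωL = j·2180·0.126 = 0 + j274.7 Ω
Step 3 — Series combination: Z_total = R + L = 1910 + j274.7 Ω = 1930∠8.2° Ω.
Step 4 — Source phasor: V = 32.6∠45.0° V = 23.05 + j23.05 V.
Step 5 — Current: I = V / Z = 0.01353 + j0.01012 A = 0.01689∠36.8° A.
Step 6 — Complex power: S = V·I* = 0.5451 + j0.07841 VA.
Step 7 — Real power: P = Re(S) = 0.5451 W.
Step 8 — Reactive power: Q = Im(S) = 0.07841 VAR.
Step 9 — Apparent power: |S| = 0.5508 VA.
Step 10 — Power factor: PF = P/|S| = 0.9898 (lagging).

(a) P = 0.5451 W  (b) Q = 0.07841 VAR  (c) S = 0.5508 VA  (d) PF = 0.9898 (lagging)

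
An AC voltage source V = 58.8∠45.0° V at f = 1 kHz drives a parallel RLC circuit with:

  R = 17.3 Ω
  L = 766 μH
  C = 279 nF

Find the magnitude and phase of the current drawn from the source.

Step 1 — Angular frequency: ω = 2π·f = 2π·1000 = 6283 rad/s.
Step 2 — Component impedances:
  R: Z = R = 17.3 Ω
  L: Z = jωL = j·6283·0.000766 = 0 + j4.813 Ω
  C: Z = 1/(jωC) = -j/(ω·C) = 0 - j570.4 Ω
Step 3 — Parallel combination: 1/Z_total = 1/R + 1/L + 1/C; Z_total = 1.262 + j4.5 Ω = 4.673∠74.3° Ω.
Step 4 — Source phasor: V = 58.8∠45.0° V = 41.58 + j41.58 V.
Step 5 — Ohm's law: I = V / Z_total = (41.58 + j41.58) / (1.262 + j4.5) = 10.97 - j6.163 A.
Step 6 — Convert to polar: |I| = 12.58 A, ∠I = -29.3°.

I = 12.58∠-29.3° A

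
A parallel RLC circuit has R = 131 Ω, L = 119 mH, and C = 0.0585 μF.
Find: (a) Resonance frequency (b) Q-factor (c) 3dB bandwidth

Step 1 — Resonance: ω₀ = 1/√(LC) = 1/√(0.119·5.85e-08) = 1.199e+04 rad/s.
Step 2 — f₀ = ω₀/(2π) = 1908 Hz.
Step 3 — Parallel Q: Q = R/(ω₀L) = 131/(1.199e+04·0.119) = 0.09185.
Step 4 — Bandwidth: Δω = ω₀/Q = 1.305e+05 rad/s; BW = Δω/(2π) = 2.077e+04 Hz.

(a) f₀ = 1908 Hz  (b) Q = 0.09185  (c) BW = 2.077e+04 Hz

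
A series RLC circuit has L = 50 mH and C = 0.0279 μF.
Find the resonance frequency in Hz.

Step 1 — Resonance condition Im(Z)=0 gives ω₀ = 1/√(LC).
Step 2 — ω₀ = 1/√(0.05·2.79e-08) = 2.677e+04 rad/s.
Step 3 — f₀ = ω₀/(2π) = 4261 Hz.

f₀ = 4261 Hz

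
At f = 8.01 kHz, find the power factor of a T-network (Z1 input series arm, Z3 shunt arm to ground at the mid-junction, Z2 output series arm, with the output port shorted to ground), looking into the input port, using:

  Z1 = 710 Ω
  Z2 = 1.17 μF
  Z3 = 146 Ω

Step 1 — Angular frequency: ω = 2π·f = 2π·8010 = 5.033e+04 rad/s.
Step 2 — Component impedances:
  Z1: Z = R = 710 Ω
  Z2: Z = 1/(jωC) = -j/(ω·C) = 0 - j16.98 Ω
  Z3: Z = R = 146 Ω
Step 3 — With the output port shorted to ground, the output series arm Z2 runs from the junction to ground; the shunt arm Z3 also runs from the junction to ground. They appear in parallel: Z3 || Z2 = 1.949 - j16.76 Ω.
Step 4 — Series with input arm Z1: Z_in = Z1 + (Z3 || Z2) = 711.9 - j16.76 Ω = 712.1∠-1.3° Ω.
Step 5 — Power factor: PF = cos(φ) = Re(Z)/|Z| = 711.9/712.1 = 0.9997.
Step 6 — Type: Im(Z) = -16.76 ⇒ leading (phase φ = -1.3°).

PF = 0.9997 (leading, φ = -1.3°)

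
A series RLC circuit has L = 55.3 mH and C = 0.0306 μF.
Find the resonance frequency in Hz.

Step 1 — Resonance condition Im(Z)=0 gives ω₀ = 1/√(LC).
Step 2 — ω₀ = 1/√(0.0553·3.06e-08) = 2.431e+04 rad/s.
Step 3 — f₀ = ω₀/(2π) = 3869 Hz.

f₀ = 3869 Hz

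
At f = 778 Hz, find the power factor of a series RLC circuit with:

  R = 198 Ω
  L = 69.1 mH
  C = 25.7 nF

Step 1 — Angular frequency: ω = 2π·f = 2π·778 = 4888 rad/s.
Step 2 — Component impedances:
  R: Z = R = 198 Ω
  L: Z = jωL = j·4888·0.0691 = 0 + j337.8 Ω
  C: Z = 1/(jωC) = -j/(ω·C) = 0 - j7960 Ω
Step 3 — Series combination: Z_total = R + L + C = 198 - j7622 Ω = 7625∠-88.5° Ω.
Step 4 — Power factor: PF = cos(φ) = Re(Z)/|Z| = 198/7625 = 0.02597.
Step 5 — Type: Im(Z) = -7622 ⇒ leading (phase φ = -88.5°).

PF = 0.02597 (leading, φ = -88.5°)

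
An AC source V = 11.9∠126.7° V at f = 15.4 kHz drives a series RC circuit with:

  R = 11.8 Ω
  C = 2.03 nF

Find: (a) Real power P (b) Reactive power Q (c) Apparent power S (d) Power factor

Step 1 — Angular frequency: ω = 2π·f = 2π·1.54e+04 = 9.676e+04 rad/s.
Step 2 — Component impedances:
  R: Z = R = 11.8 Ω
  C: Z = 1/(jωC) = -j/(ω·C) = 0 - j5091 Ω
Step 3 — Series combination: Z_total = R + C = 11.8 - j5091 Ω = 5091∠-89.9° Ω.
Step 4 — Source phasor: V = 11.9∠126.7° V = -7.112 + j9.541 V.
Step 5 — Current: I = V / Z = -0.001877 - j0.001393 A = 0.002337∠-143.4° A.
Step 6 — Complex power: S = V·I* = 6.447e-05 - j0.02782 VA.
Step 7 — Real power: P = Re(S) = 6.447e-05 W.
Step 8 — Reactive power: Q = Im(S) = -0.02782 VAR.
Step 9 — Apparent power: |S| = 0.02782 VA.
Step 10 — Power factor: PF = P/|S| = 0.002318 (leading).

(a) P = 6.447e-05 W  (b) Q = -0.02782 VAR  (c) S = 0.02782 VA  (d) PF = 0.002318 (leading)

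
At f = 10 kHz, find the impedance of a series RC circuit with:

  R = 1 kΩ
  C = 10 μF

Step 1 — Angular frequency: ω = 2π·f = 2π·1e+04 = 6.283e+04 rad/s.
Step 2 — Component impedances:
  R: Z = R = 1000 Ω
  C: Z = 1/(jωC) = -j/(ω·C) = 0 - j1.592 Ω
Step 3 — Series combination: Z_total = R + C = 1000 - j1.592 Ω = 1000∠-0.1° Ω.

Z = 1000 - j1.592 Ω = 1000∠-0.1° Ω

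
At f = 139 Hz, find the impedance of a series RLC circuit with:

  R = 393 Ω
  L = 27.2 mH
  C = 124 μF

Step 1 — Angular frequency: ω = 2π·f = 2π·139 = 873.4 rad/s.
Step 2 — Component impedances:
  R: Z = R = 393 Ω
  L: Z = jωL = j·873.4·0.0272 = 0 + j23.76 Ω
  C: Z = 1/(jωC) = -j/(ω·C) = 0 - j9.234 Ω
Step 3 — Series combination: Z_total = R + L + C = 393 + j14.52 Ω = 393.3∠2.1° Ω.

Z = 393 + j14.52 Ω = 393.3∠2.1° Ω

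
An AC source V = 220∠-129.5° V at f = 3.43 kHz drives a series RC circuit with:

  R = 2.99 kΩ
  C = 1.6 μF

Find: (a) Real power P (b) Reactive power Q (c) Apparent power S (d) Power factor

Step 1 — Angular frequency: ω = 2π·f = 2π·3430 = 2.155e+04 rad/s.
Step 2 — Component impedances:
  R: Z = R = 2990 Ω
  C: Z = 1/(jωC) = -j/(ω·C) = 0 - j29 Ω
Step 3 — Series combination: Z_total = R + C = 2990 - j29 Ω = 2990∠-0.6° Ω.
Step 4 — Source phasor: V = 220∠-129.5° V = -139.9 - j169.8 V.
Step 5 — Current: I = V / Z = -0.04625 - j0.05722 A = 0.07358∠-128.9° A.
Step 6 — Complex power: S = V·I* = 16.19 - j0.157 VA.
Step 7 — Real power: P = Re(S) = 16.19 W.
Step 8 — Reactive power: Q = Im(S) = -0.157 VAR.
Step 9 — Apparent power: |S| = 16.19 VA.
Step 10 — Power factor: PF = P/|S| = 1 (leading).

(a) P = 16.19 W  (b) Q = -0.157 VAR  (c) S = 16.19 VA  (d) PF = 1 (leading)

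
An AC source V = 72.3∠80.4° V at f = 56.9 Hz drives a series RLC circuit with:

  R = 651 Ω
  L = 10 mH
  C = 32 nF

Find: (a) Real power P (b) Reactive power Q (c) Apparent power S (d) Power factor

Step 1 — Angular frequency: ω = 2π·f = 2π·56.9 = 357.5 rad/s.
Step 2 — Component impedances:
  R: Z = R = 651 Ω
  L: Z = jωL = j·357.5·0.01 = 0 + j3.575 Ω
  C: Z = 1/(jωC) = -j/(ω·C) = 0 - j8.741e+04 Ω
Step 3 — Series combination: Z_total = R + L + C = 651 - j8.741e+04 Ω = 8.741e+04∠-89.6° Ω.
Step 4 — Source phasor: V = 72.3∠80.4° V = 12.06 + j71.29 V.
Step 5 — Current: I = V / Z = -0.0008145 + j0.000144 A = 0.0008272∠170.0° A.
Step 6 — Complex power: S = V·I* = 0.0004454 - j0.0598 VA.
Step 7 — Real power: P = Re(S) = 0.0004454 W.
Step 8 — Reactive power: Q = Im(S) = -0.0598 VAR.
Step 9 — Apparent power: |S| = 0.0598 VA.
Step 10 — Power factor: PF = P/|S| = 0.007448 (leading).

(a) P = 0.0004454 W  (b) Q = -0.0598 VAR  (c) S = 0.0598 VA  (d) PF = 0.007448 (leading)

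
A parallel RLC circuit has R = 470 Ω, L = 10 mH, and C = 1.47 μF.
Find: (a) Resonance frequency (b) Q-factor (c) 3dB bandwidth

Step 1 — Resonance: ω₀ = 1/√(LC) = 1/√(0.01·1.47e-06) = 8248 rad/s.
Step 2 — f₀ = ω₀/(2π) = 1313 Hz.
Step 3 — Parallel Q: Q = R/(ω₀L) = 470/(8248·0.01) = 5.698.
Step 4 — Bandwidth: Δω = ω₀/Q = 1447 rad/s; BW = Δω/(2π) = 230.4 Hz.

(a) f₀ = 1313 Hz  (b) Q = 5.698  (c) BW = 230.4 Hz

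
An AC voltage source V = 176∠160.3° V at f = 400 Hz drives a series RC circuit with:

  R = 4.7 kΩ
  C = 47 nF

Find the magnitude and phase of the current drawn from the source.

Step 1 — Angular frequency: ω = 2π·f = 2π·400 = 2513 rad/s.
Step 2 — Component impedances:
  R: Z = R = 4700 Ω
  C: Z = 1/(jωC) = -j/(ω·C) = 0 - j8466 Ω
Step 3 — Series combination: Z_total = R + C = 4700 - j8466 Ω = 9683∠-61.0° Ω.
Step 4 — Source phasor: V = 176∠160.3° V = -165.7 + j59.33 V.
Step 5 — Ohm's law: I = V / Z_total = (-165.7 + j59.33) / (4700 - j8466) = -0.01366 - j0.01199 A.
Step 6 — Convert to polar: |I| = 0.01818 A, ∠I = -138.7°.

I = 0.01818∠-138.7° A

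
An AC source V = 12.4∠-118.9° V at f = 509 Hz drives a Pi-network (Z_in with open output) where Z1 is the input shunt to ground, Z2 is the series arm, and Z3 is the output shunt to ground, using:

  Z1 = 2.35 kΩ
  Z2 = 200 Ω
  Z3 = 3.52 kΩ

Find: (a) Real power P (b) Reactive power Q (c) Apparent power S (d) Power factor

Step 1 — Angular frequency: ω = 2π·f = 2π·509 = 3198 rad/s.
Step 2 — Component impedances:
  Z1: Z = R = 2350 Ω
  Z2: Z = R = 200 Ω
  Z3: Z = R = 3520 Ω
Step 3 — With open output, the series arm Z2 and the output shunt Z3 appear in series to ground: Z2 + Z3 = 3720 Ω.
Step 4 — Parallel with input shunt Z1: Z_in = Z1 || (Z2 + Z3) = 1440 Ω = 1440∠0.0° Ω.
Step 5 — Source phasor: V = 12.4∠-118.9° V = -5.993 - j10.86 V.
Step 6 — Current: I = V / Z = -0.004161 - j0.007538 A = 0.00861∠-118.9° A.
Step 7 — Complex power: S = V·I* = 0.1068 VA.
Step 8 — Real power: P = Re(S) = 0.1068 W.
Step 9 — Reactive power: Q = Im(S) = 0 VAR.
Step 10 — Apparent power: |S| = 0.1068 VA.
Step 11 — Power factor: PF = P/|S| = 1 (unity).

(a) P = 0.1068 W  (b) Q = 0 VAR  (c) S = 0.1068 VA  (d) PF = 1 (unity)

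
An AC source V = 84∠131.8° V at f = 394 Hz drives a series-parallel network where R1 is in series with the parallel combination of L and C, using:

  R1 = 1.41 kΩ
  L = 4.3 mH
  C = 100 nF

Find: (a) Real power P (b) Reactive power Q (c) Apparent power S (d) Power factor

Step 1 — Angular frequency: ω = 2π·f = 2π·394 = 2476 rad/s.
Step 2 — Component impedances:
  R1: Z = R = 1410 Ω
  L: Z = jωL = j·2476·0.0043 = 0 + j10.64 Ω
  C: Z = 1/(jωC) = -j/(ω·C) = 0 - j4039 Ω
Step 3 — Parallel branch: L || C = 1/(1/L + 1/C) = 0 + j10.67 Ω.
Step 4 — Series with R1: Z_total = R1 + (L || C) = 1410 + j10.67 Ω = 1410∠0.4° Ω.
Step 5 — Source phasor: V = 84∠131.8° V = -55.99 + j62.62 V.
Step 6 — Current: I = V / Z = -0.03937 + j0.04471 A = 0.05957∠131.4° A.
Step 7 — Complex power: S = V·I* = 5.004 + j0.03788 VA.
Step 8 — Real power: P = Re(S) = 5.004 W.
Step 9 — Reactive power: Q = Im(S) = 0.03788 VAR.
Step 10 — Apparent power: |S| = 5.004 VA.
Step 11 — Power factor: PF = P/|S| = 1 (lagging).

(a) P = 5.004 W  (b) Q = 0.03788 VAR  (c) S = 5.004 VA  (d) PF = 1 (lagging)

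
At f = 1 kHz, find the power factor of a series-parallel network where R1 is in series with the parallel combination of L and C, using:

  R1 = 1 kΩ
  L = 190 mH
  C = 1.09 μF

Step 1 — Angular frequency: ω = 2π·f = 2π·1000 = 6283 rad/s.
Step 2 — Component impedances:
  R1: Z = R = 1000 Ω
  L: Z = jωL = j·6283·0.19 = 0 + j1194 Ω
  C: Z = 1/(jωC) = -j/(ω·C) = 0 - j146 Ω
Step 3 — Parallel branch: L || C = 1/(1/L + 1/C) = 0 - j166.4 Ω.
Step 4 — Series with R1: Z_total = R1 + (L || C) = 1000 - j166.4 Ω = 1014∠-9.4° Ω.
Step 5 — Power factor: PF = cos(φ) = Re(Z)/|Z| = 1000/1013.74 = 0.9864.
Step 6 — Type: Im(Z) = -166.4 ⇒ leading (phase φ = -9.4°).

PF = 0.9864 (leading, φ = -9.4°)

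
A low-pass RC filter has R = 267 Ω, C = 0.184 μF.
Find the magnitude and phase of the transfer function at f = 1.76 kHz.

Step 1 — Angular frequency: ω = 2π·1760 = 1.106e+04 rad/s.
Step 2 — Transfer function: H(jω) = 1/(1 + jωRC).
Step 3 — Denominator: 1 + jωRC = 1 + j·1.106e+04·267·1.84e-07 = 1 + j0.5433.
Step 4 — H = 0.7721 - j0.4195.
Step 5 — Magnitude: |H| = 0.8787 (-1.1 dB); phase: φ = -28.5°.

|H| = 0.8787 (-1.1 dB), φ = -28.5°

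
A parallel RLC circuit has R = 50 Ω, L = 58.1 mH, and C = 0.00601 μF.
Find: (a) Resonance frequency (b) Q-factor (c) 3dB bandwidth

Step 1 — Resonance: ω₀ = 1/√(LC) = 1/√(0.0581·6.01e-09) = 5.351e+04 rad/s.
Step 2 — f₀ = ω₀/(2π) = 8517 Hz.
Step 3 — Parallel Q: Q = R/(ω₀L) = 50/(5.351e+04·0.0581) = 0.01608.
Step 4 — Bandwidth: Δω = ω₀/Q = 3.328e+06 rad/s; BW = Δω/(2π) = 5.296e+05 Hz.

(a) f₀ = 8517 Hz  (b) Q = 0.01608  (c) BW = 5.296e+05 Hz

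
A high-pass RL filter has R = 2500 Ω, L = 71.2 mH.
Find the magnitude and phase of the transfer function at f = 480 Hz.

Step 1 — Angular frequency: ω = 2π·480 = 3016 rad/s.
Step 2 — Transfer function: H(jω) = jωL/(R + jωL).
Step 3 — Numerator jωL = j·214.7; denominator R + jωL = 2500 + j214.7.
Step 4 — H = 0.007324 + j0.08526.
Step 5 — Magnitude: |H| = 0.08558 (-21.4 dB); phase: φ = 85.1°.

|H| = 0.08558 (-21.4 dB), φ = 85.1°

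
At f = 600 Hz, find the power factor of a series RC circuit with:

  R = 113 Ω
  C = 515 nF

Step 1 — Angular frequency: ω = 2π·f = 2π·600 = 3770 rad/s.
Step 2 — Component impedances:
  R: Z = R = 113 Ω
  C: Z = 1/(jωC) = -j/(ω·C) = 0 - j515.1 Ω
Step 3 — Series combination: Z_total = R + C = 113 - j515.1 Ω = 527.3∠-77.6° Ω.
Step 4 — Power factor: PF = cos(φ) = Re(Z)/|Z| = 113/527.3 = 0.2143.
Step 5 — Type: Im(Z) = -515.1 ⇒ leading (phase φ = -77.6°).

PF = 0.2143 (leading, φ = -77.6°)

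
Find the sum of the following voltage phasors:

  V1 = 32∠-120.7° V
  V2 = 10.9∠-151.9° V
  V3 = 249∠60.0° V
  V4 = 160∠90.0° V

Step 1 — Convert each phasor to rectangular form:
  V1 = 32·(cos(-120.7°) + j·sin(-120.7°)) = -16.34 - j27.52 V
  V2 = 10.9·(cos(-151.9°) + j·sin(-151.9°)) = -9.615 - j5.134 V
  V3 = 249·(cos(60.0°) + j·sin(60.0°)) = 124.5 + j215.6 V
  V4 = 160·(cos(90.0°) + j·sin(90.0°)) = 0 + j160 V
Step 2 — Sum components: V_total = 98.55 + j343 V.
Step 3 — Convert to polar: |V_total| = 356.9 V, ∠V_total = 74.0°.

V_total = 356.9∠74.0° V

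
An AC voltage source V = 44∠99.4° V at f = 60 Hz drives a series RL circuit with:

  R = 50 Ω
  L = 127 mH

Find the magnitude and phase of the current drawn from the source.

Step 1 — Angular frequency: ω = 2π·f = 2π·60 = 377 rad/s.
Step 2 — Component impedances:
  R: Z = R = 50 Ω
  L: Z = jωL = j·377·0.127 = 0 + j47.88 Ω
Step 3 — Series combination: Z_total = R + L = 50 + j47.88 Ω = 69.23∠43.8° Ω.
Step 4 — Source phasor: V = 44∠99.4° V = -7.186 + j43.41 V.
Step 5 — Ohm's law: I = V / Z_total = (-7.186 + j43.41) / (50 + j47.88) = 0.3587 + j0.5247 A.
Step 6 — Convert to polar: |I| = 0.6356 A, ∠I = 55.6°.

I = 0.6356∠55.6° A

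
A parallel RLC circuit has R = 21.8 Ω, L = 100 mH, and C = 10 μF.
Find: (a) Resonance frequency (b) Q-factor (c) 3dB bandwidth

Step 1 — Resonance: ω₀ = 1/√(LC) = 1/√(0.1·1e-05) = 1000 rad/s.
Step 2 — f₀ = ω₀/(2π) = 159.2 Hz.
Step 3 — Parallel Q: Q = R/(ω₀L) = 21.8/(1000·0.1) = 0.218.
Step 4 — Bandwidth: Δω = ω₀/Q = 4587 rad/s; BW = Δω/(2π) = 730.1 Hz.

(a) f₀ = 159.2 Hz  (b) Q = 0.218  (c) BW = 730.1 Hz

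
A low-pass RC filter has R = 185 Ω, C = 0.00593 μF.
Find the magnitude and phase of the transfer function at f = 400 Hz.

Step 1 — Angular frequency: ω = 2π·400 = 2513 rad/s.
Step 2 — Transfer function: H(jω) = 1/(1 + jωRC).
Step 3 — Denominator: 1 + jωRC = 1 + j·2513·185·5.93e-09 = 1 + j0.002757.
Step 4 — H = 1 - j0.002757.
Step 5 — Magnitude: |H| = 1 (-0.0 dB); phase: φ = -0.2°.

|H| = 1 (-0.0 dB), φ = -0.2°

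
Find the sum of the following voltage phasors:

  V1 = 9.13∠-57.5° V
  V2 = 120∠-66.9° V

Step 1 — Convert each phasor to rectangular form:
  V1 = 9.13·(cos(-57.5°) + j·sin(-57.5°)) = 4.906 - j7.7 V
  V2 = 120·(cos(-66.9°) + j·sin(-66.9°)) = 47.08 - j110.4 V
Step 2 — Sum components: V_total = 51.99 - j118.1 V.
Step 3 — Convert to polar: |V_total| = 129 V, ∠V_total = -66.2°.

V_total = 129∠-66.2° V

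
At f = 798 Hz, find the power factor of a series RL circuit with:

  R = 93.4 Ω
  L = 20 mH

Step 1 — Angular frequency: ω = 2π·f = 2π·798 = 5014 rad/s.
Step 2 — Component impedances:
  R: Z = R = 93.4 Ω
  L: Z = jωL = j·5014·0.02 = 0 + j100.3 Ω
Step 3 — Series combination: Z_total = R + L = 93.4 + j100.3 Ω = 137∠47.0° Ω.
Step 4 — Power factor: PF = cos(φ) = Re(Z)/|Z| = 93.4/137.04 = 0.6816.
Step 5 — Type: Im(Z) = 100.3 ⇒ lagging (phase φ = 47.0°).

PF = 0.6816 (lagging, φ = 47.0°)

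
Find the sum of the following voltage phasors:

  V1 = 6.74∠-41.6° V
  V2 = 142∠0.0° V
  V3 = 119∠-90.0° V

Step 1 — Convert each phasor to rectangular form:
  V1 = 6.74·(cos(-41.6°) + j·sin(-41.6°)) = 5.04 - j4.475 V
  V2 = 142·(cos(0.0°) + j·sin(0.0°)) = 142 V
  V3 = 119·(cos(-90.0°) + j·sin(-90.0°)) = 0 - j119 V
Step 2 — Sum components: V_total = 147 - j123.5 V.
Step 3 — Convert to polar: |V_total| = 192 V, ∠V_total = -40.0°.

V_total = 192∠-40.0° V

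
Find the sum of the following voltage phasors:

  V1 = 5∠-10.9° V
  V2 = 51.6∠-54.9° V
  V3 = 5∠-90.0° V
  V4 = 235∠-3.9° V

Step 1 — Convert each phasor to rectangular form:
  V1 = 5·(cos(-10.9°) + j·sin(-10.9°)) = 4.91 - j0.9455 V
  V2 = 51.6·(cos(-54.9°) + j·sin(-54.9°)) = 29.67 - j42.22 V
  V3 = 5·(cos(-90.0°) + j·sin(-90.0°)) = 0 - j5 V
  V4 = 235·(cos(-3.9°) + j·sin(-3.9°)) = 234.5 - j15.98 V
Step 2 — Sum components: V_total = 269 - j64.15 V.
Step 3 — Convert to polar: |V_total| = 276.6 V, ∠V_total = -13.4°.

V_total = 276.6∠-13.4° V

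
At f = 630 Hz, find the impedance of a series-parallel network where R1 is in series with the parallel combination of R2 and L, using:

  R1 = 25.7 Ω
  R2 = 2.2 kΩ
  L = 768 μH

Step 1 — Angular frequency: ω = 2π·f = 2π·630 = 3958 rad/s.
Step 2 — Component impedances:
  R1: Z = R = 25.7 Ω
  R2: Z = R = 2200 Ω
  L: Z = jωL = j·3958·0.000768 = 0 + j3.04 Ω
Step 3 — Parallel branch: R2 || L = 1/(1/R2 + 1/L) = 0.004201 + j3.04 Ω.
Step 4 — Series with R1: Z_total = R1 + (R2 || L) = 25.7 + j3.04 Ω = 25.88∠6.7° Ω.

Z = 25.7 + j3.04 Ω = 25.88∠6.7° Ω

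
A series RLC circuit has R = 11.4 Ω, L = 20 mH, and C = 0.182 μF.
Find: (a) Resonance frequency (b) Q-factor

Step 1 — Resonance condition Im(Z)=0 gives ω₀ = 1/√(LC).
Step 2 — ω₀ = 1/√(0.02·1.82e-07) = 1.657e+04 rad/s.
Step 3 — f₀ = ω₀/(2π) = 2638 Hz.
Step 4 — Series Q: Q = ω₀L/R = 1.657e+04·0.02/11.4 = 29.08.

(a) f₀ = 2638 Hz  (b) Q = 29.08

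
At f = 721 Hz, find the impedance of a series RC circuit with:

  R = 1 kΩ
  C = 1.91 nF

Step 1 — Angular frequency: ω = 2π·f = 2π·721 = 4530 rad/s.
Step 2 — Component impedances:
  R: Z = R = 1000 Ω
  C: Z = 1/(jωC) = -j/(ω·C) = 0 - j1.156e+05 Ω
Step 3 — Series combination: Z_total = R + C = 1000 - j1.156e+05 Ω = 1.156e+05∠-89.5° Ω.

Z = 1000 - j1.156e+05 Ω = 1.156e+05∠-89.5° Ω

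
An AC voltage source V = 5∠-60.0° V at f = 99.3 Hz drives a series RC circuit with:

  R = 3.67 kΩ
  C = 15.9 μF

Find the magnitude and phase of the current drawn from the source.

Step 1 — Angular frequency: ω = 2π·f = 2π·99.3 = 623.9 rad/s.
Step 2 — Component impedances:
  R: Z = R = 3670 Ω
  C: Z = 1/(jωC) = -j/(ω·C) = 0 - j100.8 Ω
Step 3 — Series combination: Z_total = R + C = 3670 - j100.8 Ω = 3671∠-1.6° Ω.
Step 4 — Source phasor: V = 5∠-60.0° V = 2.5 - j4.33 V.
Step 5 — Ohm's law: I = V / Z_total = (2.5 - j4.33) / (3670 - j100.8) = 0.0007131 - j0.00116 A.
Step 6 — Convert to polar: |I| = 0.001362 A, ∠I = -58.4°.

I = 0.001362∠-58.4° A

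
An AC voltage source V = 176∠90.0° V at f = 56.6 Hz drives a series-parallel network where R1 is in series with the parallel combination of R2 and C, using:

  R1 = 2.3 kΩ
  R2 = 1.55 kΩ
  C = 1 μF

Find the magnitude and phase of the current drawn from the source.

Step 1 — Angular frequency: ω = 2π·f = 2π·56.6 = 355.6 rad/s.
Step 2 — Component impedances:
  R1: Z = R = 2300 Ω
  R2: Z = R = 1550 Ω
  C: Z = 1/(jωC) = -j/(ω·C) = 0 - j2812 Ω
Step 3 — Parallel branch: R2 || C = 1/(1/R2 + 1/C) = 1189 - j655.3 Ω.
Step 4 — Series with R1: Z_total = R1 + (R2 || C) = 3489 - j655.3 Ω = 3550∠-10.6° Ω.
Step 5 — Source phasor: V = 176∠90.0° V = 0 + j176 V.
Step 6 — Ohm's law: I = V / Z_total = (0 + j176) / (3489 - j655.3) = -0.009152 + j0.04873 A.
Step 7 — Convert to polar: |I| = 0.04958 A, ∠I = 100.6°.

I = 0.04958∠100.6° A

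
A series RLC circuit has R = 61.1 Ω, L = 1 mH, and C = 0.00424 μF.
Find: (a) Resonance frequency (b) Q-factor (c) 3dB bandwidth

Step 1 — Resonance: ω₀ = 1/√(LC) = 1/√(0.001·4.24e-09) = 4.856e+05 rad/s.
Step 2 — f₀ = ω₀/(2π) = 7.729e+04 Hz.
Step 3 — Series Q: Q = ω₀L/R = 4.856e+05·0.001/61.1 = 7.948.
Step 4 — Bandwidth: Δω = ω₀/Q = 6.11e+04 rad/s; BW = Δω/(2π) = 9724 Hz.

(a) f₀ = 7.729e+04 Hz  (b) Q = 7.948  (c) BW = 9724 Hz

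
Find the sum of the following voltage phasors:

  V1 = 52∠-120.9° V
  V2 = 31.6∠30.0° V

Step 1 — Convert each phasor to rectangular form:
  V1 = 52·(cos(-120.9°) + j·sin(-120.9°)) = -26.7 - j44.62 V
  V2 = 31.6·(cos(30.0°) + j·sin(30.0°)) = 27.37 + j15.8 V
Step 2 — Sum components: V_total = 0.6623 - j28.82 V.
Step 3 — Convert to polar: |V_total| = 28.83 V, ∠V_total = -88.7°.

V_total = 28.83∠-88.7° V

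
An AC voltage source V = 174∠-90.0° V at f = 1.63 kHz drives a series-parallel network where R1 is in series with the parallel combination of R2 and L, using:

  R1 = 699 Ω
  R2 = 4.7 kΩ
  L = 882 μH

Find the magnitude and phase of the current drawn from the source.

Step 1 — Angular frequency: ω = 2π·f = 2π·1630 = 1.024e+04 rad/s.
Step 2 — Component impedances:
  R1: Z = R = 699 Ω
  R2: Z = R = 4700 Ω
  L: Z = jωL = j·1.024e+04·0.000882 = 0 + j9.033 Ω
Step 3 — Parallel branch: R2 || L = 1/(1/R2 + 1/L) = 0.01736 + j9.033 Ω.
Step 4 — Series with R1: Z_total = R1 + (R2 || L) = 699 + j9.033 Ω = 699.1∠0.7° Ω.
Step 5 — Source phasor: V = 174∠-90.0° V = 0 - j174 V.
Step 6 — Ohm's law: I = V / Z_total = (0 - j174) / (699 + j9.033) = -0.003216 - j0.2489 A.
Step 7 — Convert to polar: |I| = 0.2489 A, ∠I = -90.7°.

I = 0.2489∠-90.7° A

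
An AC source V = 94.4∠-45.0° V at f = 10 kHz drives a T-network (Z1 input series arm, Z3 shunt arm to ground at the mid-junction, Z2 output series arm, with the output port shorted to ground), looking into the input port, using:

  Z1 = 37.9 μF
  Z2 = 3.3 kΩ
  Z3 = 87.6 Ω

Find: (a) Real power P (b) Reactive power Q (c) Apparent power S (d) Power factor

Step 1 — Angular frequency: ω = 2π·f = 2π·1e+04 = 6.283e+04 rad/s.
Step 2 — Component impedances:
  Z1: Z = 1/(jωC) = -j/(ω·C) = 0 - j0.4199 Ω
  Z2: Z = R = 3300 Ω
  Z3: Z = R = 87.6 Ω
Step 3 — With the output port shorted to ground, the output series arm Z2 runs from the junction to ground; the shunt arm Z3 also runs from the junction to ground. They appear in parallel: Z3 || Z2 = 85.33 Ω.
Step 4 — Series with input arm Z1: Z_in = Z1 + (Z3 || Z2) = 85.33 - j0.4199 Ω = 85.34∠-0.3° Ω.
Step 5 — Source phasor: V = 94.4∠-45.0° V = 66.75 - j66.75 V.
Step 6 — Current: I = V / Z = 0.7861 - j0.7784 A = 1.106∠-44.7° A.
Step 7 — Complex power: S = V·I* = 104.4 - j0.5139 VA.
Step 8 — Real power: P = Re(S) = 104.4 W.
Step 9 — Reactive power: Q = Im(S) = -0.5139 VAR.
Step 10 — Apparent power: |S| = 104.4 VA.
Step 11 — Power factor: PF = P/|S| = 1 (leading).

(a) P = 104.4 W  (b) Q = -0.5139 VAR  (c) S = 104.4 VA  (d) PF = 1 (leading)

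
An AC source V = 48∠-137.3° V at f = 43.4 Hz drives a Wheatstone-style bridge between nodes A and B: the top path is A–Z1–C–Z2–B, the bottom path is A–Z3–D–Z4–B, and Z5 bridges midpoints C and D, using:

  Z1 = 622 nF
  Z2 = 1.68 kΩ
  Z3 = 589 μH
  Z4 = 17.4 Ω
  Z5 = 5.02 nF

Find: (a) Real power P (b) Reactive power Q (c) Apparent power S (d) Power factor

Step 1 — Angular frequency: ω = 2π·f = 2π·43.4 = 272.7 rad/s.
Step 2 — Component impedances:
  Z1: Z = 1/(jωC) = -j/(ω·C) = 0 - j5896 Ω
  Z2: Z = R = 1680 Ω
  Z3: Z = jωL = j·272.7·0.000589 = 0 + j0.1606 Ω
  Z4: Z = R = 17.4 Ω
  Z5: Z = 1/(jωC) = -j/(ω·C) = 0 - j7.305e+05 Ω
Step 3 — Bridge requires nodal analysis (the Z5 bridge couples midpoints C and D, so the two paths cannot be reduced to a simple series/parallel combination). Setting node B to ground and injecting 1 A at node A, the 3-node admittance system at A, C, D solves to V_A = Z_AB = 17.39 + j0.1126 Ω = 17.39∠0.4° Ω.
Step 4 — Source phasor: V = 48∠-137.3° V = -35.28 - j32.55 V.
Step 5 — Current: I = V / Z = -2.041 - j1.859 A = 2.761∠-137.7° A.
Step 6 — Complex power: S = V·I* = 132.5 + j0.8583 VA.
Step 7 — Real power: P = Re(S) = 132.5 W.
Step 8 — Reactive power: Q = Im(S) = 0.8583 VAR.
Step 9 — Apparent power: |S| = 132.5 VA.
Step 10 — Power factor: PF = P/|S| = 1 (lagging).

(a) P = 132.5 W  (b) Q = 0.8583 VAR  (c) S = 132.5 VA  (d) PF = 1 (lagging)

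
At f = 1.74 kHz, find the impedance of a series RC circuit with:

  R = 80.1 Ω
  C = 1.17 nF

Step 1 — Angular frequency: ω = 2π·f = 2π·1740 = 1.093e+04 rad/s.
Step 2 — Component impedances:
  R: Z = R = 80.1 Ω
  C: Z = 1/(jωC) = -j/(ω·C) = 0 - j7.818e+04 Ω
Step 3 — Series combination: Z_total = R + C = 80.1 - j7.818e+04 Ω = 7.818e+04∠-89.9° Ω.

Z = 80.1 - j7.818e+04 Ω = 7.818e+04∠-89.9° Ω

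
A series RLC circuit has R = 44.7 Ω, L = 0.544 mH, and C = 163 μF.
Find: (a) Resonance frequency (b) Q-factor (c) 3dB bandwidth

Step 1 — Resonance condition Im(Z)=0 gives ω₀ = 1/√(LC).
Step 2 — ω₀ = 1/√(0.000544·0.000163) = 3358 rad/s.
Step 3 — f₀ = ω₀/(2π) = 534.5 Hz.
Step 4 — Series Q: Q = ω₀L/R = 3358·0.000544/44.7 = 0.04087.
Step 5 — 3dB bandwidth: Δω = ω₀/Q = 8.217e+04 rad/s; BW = Δω/(2π) = 1.308e+04 Hz.

(a) f₀ = 534.5 Hz  (b) Q = 0.04087  (c) BW = 1.308e+04 Hz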